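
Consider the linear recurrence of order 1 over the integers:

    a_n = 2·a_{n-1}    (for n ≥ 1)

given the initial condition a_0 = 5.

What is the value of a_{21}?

a_1 = 2·5 = 10
a_2 = 2·10 = 20
a_3 = 2·20 = 40
a_4 = 2·40 = 80
a_5 = 2·80 = 160
a_6 = 2·160 = 320
a_7 = 2·320 = 640
a_8 = 2·640 = 1280
a_9 = 2·1280 = 2560
a_10 = 2·2560 = 5120
a_11 = 2·5120 = 10240
a_12 = 2·10240 = 20480
a_13 = 2·20480 = 40960
a_14 = 2·40960 = 81920
a_15 = 2·81920 = 163840
a_16 = 2·163840 = 327680
a_17 = 2·327680 = 655360
a_18 = 2·655360 = 1310720
a_19 = 2·1310720 = 2621440
a_20 = 2·2621440 = 5242880
a_21 = 2·5242880 = 10485760

10485760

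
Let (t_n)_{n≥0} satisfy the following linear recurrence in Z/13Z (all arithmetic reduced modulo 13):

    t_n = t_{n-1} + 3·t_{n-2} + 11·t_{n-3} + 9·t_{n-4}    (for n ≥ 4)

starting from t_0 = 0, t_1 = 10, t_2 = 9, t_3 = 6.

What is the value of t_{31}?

2

t_4 = 1·6 + 3·9 + 11·10 + 9·0 = 0
t_5 = 1·0 + 3·6 + 11·9 + 9·10 = 12
t_6 = 1·12 + 3·0 + 11·6 + 9·9 = 3
t_7 = 1·3 + 3·12 + 11·0 + 9·6 = 2
t_8 = 1·2 + 3·3 + 11·12 + 9·0 = 0
t_9 = 1·0 + 3·2 + 11·3 + 9·12 = 4
t_10 = 1·4 + 3·0 + 11·2 + 9·3 = 1
t_11 = 1·1 + 3·4 + 11·0 + 9·2 = 5
t_12 = 1·5 + 3·1 + 11·4 + 9·0 = 0
t_13 = 1·0 + 3·5 + 11·1 + 9·4 = 10
t_14 = 1·10 + 3·0 + 11·5 + 9·1 = 9
t_15 = 1·9 + 3·10 + 11·0 + 9·5 = 6
(t_12, t_13, t_14, t_15) = (0, 10, 9, 6) = (t_0, t_1, t_2, t_3), so the sequence has period 12.
31 ≡ 7 (mod 12), hence t_31 = t_7 = 2.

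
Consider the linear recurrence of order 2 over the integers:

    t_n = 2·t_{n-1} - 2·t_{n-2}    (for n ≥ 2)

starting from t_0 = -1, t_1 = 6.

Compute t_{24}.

-4096

t_2 = 2·6 + -2·-1 = 14
t_3 = 2·14 + -2·6 = 16
t_4 = 2·16 + -2·14 = 4
t_5 = 2·4 + -2·16 = -24
t_6 = 2·-24 + -2·4 = -56
t_7 = 2·-56 + -2·-24 = -64
t_8 = 2·-64 + -2·-56 = -16
t_9 = 2·-16 + -2·-64 = 96
t_10 = 2·96 + -2·-16 = 224
t_11 = 2·224 + -2·96 = 256
t_12 = 2·256 + -2·224 = 64
t_13 = 2·64 + -2·256 = -384
t_14 = 2·-384 + -2·64 = -896
t_15 = 2·-896 + -2·-384 = -1024
t_16 = 2·-1024 + -2·-896 = -256
t_17 = 2·-256 + -2·-1024 = 1536
t_18 = 2·1536 + -2·-256 = 3584
t_19 = 2·3584 + -2·1536 = 4096
t_20 = 2·4096 + -2·3584 = 1024
t_21 = 2·1024 + -2·4096 = -6144
t_22 = 2·-6144 + -2·1024 = -14336
t_23 = 2·-14336 + -2·-6144 = -16384
t_24 = 2·-16384 + -2·-14336 = -4096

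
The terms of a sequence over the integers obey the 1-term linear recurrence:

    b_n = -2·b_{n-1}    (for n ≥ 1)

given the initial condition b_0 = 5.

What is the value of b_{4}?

b_1 = -2·5 = -10
b_2 = -2·-10 = 20
b_3 = -2·20 = -40
b_4 = -2·-40 = 80

80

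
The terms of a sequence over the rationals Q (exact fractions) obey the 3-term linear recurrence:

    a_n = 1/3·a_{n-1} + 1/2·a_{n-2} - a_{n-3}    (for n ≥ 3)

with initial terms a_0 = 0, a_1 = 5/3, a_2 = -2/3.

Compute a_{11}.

2183891/1889568

a_3 = 1/3·-2/3 + 1/2·5/3 + -1·0 = 11/18
a_4 = 1/3·11/18 + 1/2·-2/3 + -1·5/3 = -97/54
a_5 = 1/3·-97/54 + 1/2·11/18 + -1·-2/3 = 121/324
a_6 = 1/3·121/324 + 1/2·-97/54 + -1·11/18 = -673/486
a_7 = 1/3·-673/486 + 1/2·121/324 + -1·-97/54 = 8873/5832
a_8 = 1/3·8873/5832 + 1/2·-673/486 + -1·121/324 = -9775/17496
a_9 = 1/3·-9775/17496 + 1/2·8873/5832 + -1·-673/486 = 205675/104976
a_10 = 1/3·205675/104976 + 1/2·-9775/17496 + -1·8873/5832 = -180721/157464
a_11 = 1/3·-180721/157464 + 1/2·205675/104976 + -1·-9775/17496 = 2183891/1889568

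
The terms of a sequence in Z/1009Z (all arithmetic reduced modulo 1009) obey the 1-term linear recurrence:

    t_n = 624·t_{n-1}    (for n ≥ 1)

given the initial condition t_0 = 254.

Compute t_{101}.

481

t_1 = 624·254 = 83
t_2 = 624·83 = 333
t_3 = 624·333 = 947
t_4 = 624·947 = 663
t_5 = 624·663 = 22
t_6 = 624·22 = 611
t_7 = 624·611 = 871
t_8 = 624·871 = 662
t_9 = 624·662 = 407
t_10 = 624·407 = 709
t_11 = 624·709 = 474
t_12 = 624·474 = 139
t_13 = 624·139 = 971
t_14 = 624·971 = 504
t_15 = 624·504 = 697
t_16 = 624·697 = 49
t_17 = 624·49 = 306
t_18 = 624·306 = 243
t_19 = 624·243 = 282
t_20 = 624·282 = 402
t_21 = 624·402 = 616
t_22 = 624·616 = 964
t_23 = 624·964 = 172
t_24 = 624·172 = 374
t_25 = 624·374 = 297
t_26 = 624·297 = 681
t_27 = 624·681 = 155
t_28 = 624·155 = 865
t_29 = 624·865 = 954
t_30 = 624·954 = 995
t_31 = 624·995 = 345
t_32 = 624·345 = 363
t_33 = 624·363 = 496
t_34 = 624·496 = 750
t_35 = 624·750 = 833
t_36 = 624·833 = 157
t_37 = 624·157 = 95
t_38 = 624·95 = 758
t_39 = 624·758 = 780
t_40 = 624·780 = 382
t_41 = 624·382 = 244
t_42 = 624·244 = 906
t_43 = 624·906 = 304
t_44 = 624·304 = 4
t_45 = 624·4 = 478
t_46 = 624·478 = 617
t_47 = 624·617 = 579
t_48 = 624·579 = 74
t_49 = 624·74 = 771
t_50 = 624·771 = 820
t_51 = 624·820 = 117
t_52 = 624·117 = 360
t_53 = 624·360 = 642
t_54 = 624·642 = 35
t_55 = 624·35 = 651
t_56 = 624·651 = 606
t_57 = 624·606 = 778
t_58 = 624·778 = 143
t_59 = 624·143 = 440
t_60 = 624·440 = 112
t_61 = 624·112 = 267
t_62 = 624·267 = 123
t_63 = 624·123 = 68
t_64 = 624·68 = 54
t_65 = 624·54 = 399
t_66 = 624·399 = 762
t_67 = 624·762 = 249
t_68 = 624·249 = 999
t_69 = 624·999 = 823
t_70 = 624·823 = 980
t_71 = 624·980 = 66
t_72 = 624·66 = 824
t_73 = 624·824 = 595
t_74 = 624·595 = 977
t_75 = 624·977 = 212
t_76 = 624·212 = 109
t_77 = 624·109 = 413
t_78 = 624·413 = 417
t_79 = 624·417 = 895
t_80 = 624·895 = 503
t_81 = 624·503 = 73
t_82 = 624·73 = 147
t_83 = 624·147 = 918
t_84 = 624·918 = 729
t_85 = 624·729 = 846
t_86 = 624·846 = 197
t_87 = 624·197 = 839
t_88 = 624·839 = 874
t_89 = 624·874 = 516
t_90 = 624·516 = 113
t_91 = 624·113 = 891
t_92 = 624·891 = 25
t_93 = 624·25 = 465
t_94 = 624·465 = 577
t_95 = 624·577 = 844
t_96 = 624·844 = 967
t_97 = 624·967 = 26
t_98 = 624·26 = 80
t_99 = 624·80 = 479
t_100 = 624·479 = 232
t_101 = 624·232 = 481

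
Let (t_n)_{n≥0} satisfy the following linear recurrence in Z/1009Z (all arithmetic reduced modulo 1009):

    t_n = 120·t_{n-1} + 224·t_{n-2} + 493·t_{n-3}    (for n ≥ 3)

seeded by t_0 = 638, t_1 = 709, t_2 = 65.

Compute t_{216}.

359

t_3 = 120·65 + 224·709 + 493·638 = 866
t_4 = 120·866 + 224·65 + 493·709 = 850
t_5 = 120·850 + 224·866 + 493·65 = 104
t_6 = 120·104 + 224·850 + 493·866 = 202
t_7 = 120·202 + 224·104 + 493·850 = 428
t_8 = 120·428 + 224·202 + 493·104 = 566
Continuing the recurrence:
  t_9 = 29;  t_10 = 226;  t_11 = 873;  t_12 = 169;  t_13 = 334;  t_14 = 798
  t_15 = 634;  t_16 = 759;  t_17 = 930;  t_18 = 886;  t_19 = 689;  t_20 = 37
  t_21 = 264;  t_22 = 261;  t_23 = 734;  t_24 = 230;  t_25 = 836;  t_26 = 121
  t_27 = 366;  t_28 = 870;  t_29 = 850;  t_30 = 61;  t_31 = 41;  t_32 = 737
  t_33 = 563;  t_34 = 611;  t_35 = 760;  t_36 = 114;  t_37 = 823;  t_38 = 530
  t_39 = 445;  t_40 = 711;  t_41 = 312;  t_42 = 381;  t_43 = 982;  t_44 = 823
  t_45 = 43;  t_46 = 635;  t_47 = 188;  t_48 = 343;  t_49 = 799;  t_50 = 29
  t_51 = 423;  t_52 = 140;  t_53 = 733;  t_54 = 943;  t_55 = 285;  t_56 = 392
  t_57 = 649;  t_58 = 466;  t_59 = 33;  t_60 = 485;  t_61 = 702;  t_62 = 286
  t_63 = 839;  t_64 = 276;  t_65 = 832;  t_66 = 161;  t_67 = 714;  t_68 = 177
  t_69 = 227;  t_70 = 155;  t_71 = 314;  t_72 = 673;  t_73 = 486;  t_74 = 634
  t_75 = 125;  t_76 = 77;  t_77 = 688;  t_78 = 1002;  t_79 = 532;  t_80 = 883
  t_81 = 706;  t_82 = 937;  t_83 = 612;  t_84 = 761;  t_85 = 193;  t_86 = 930
  t_87 = 280;  t_88 = 63;  t_89 = 54;  t_90 = 219;  t_91 = 823;  t_92 = 890
  t_93 = 564;  t_94 = 785;  t_95 = 429;  t_96 = 872;  t_97 = 503;  t_98 = 18
  t_99 = 877;  t_100 = 65;  t_101 = 223;  t_102 = 460;  t_103 = 982;  t_104 = 876
  t_105 = 954;  t_106 = 747;  t_107 = 652;  t_108 = 509;  t_109 = 269;  t_110 = 565
  t_111 = 618;  t_112 = 367;  t_113 = 913;  t_114 = 14;  t_115 = 676;  t_116 = 604
  t_117 = 754;  t_118 = 58;  t_119 = 407;  t_120 = 693;  t_121 = 113;  t_122 = 149
  t_123 = 412;  t_124 = 292;  t_125 = 1003;  t_126 = 419;  t_127 = 173;  t_128 = 668
  t_129 = 581;  t_130 = 932;  t_131 = 214;  t_132 = 237;  t_133 = 73;  t_134 = 865
  t_135 = 887;  t_136 = 192;  t_137 = 395;  t_138 = 1001;  t_139 = 556;  t_140 = 350
  t_141 = 151;  t_142 = 325;  t_143 = 187;  t_144 = 171;  t_145 = 653;  t_146 = 1001
  t_147 = 572;  t_148 = 312;  t_149 = 184;  t_150 = 634;  t_151 = 700;  t_152 = 911
  t_153 = 525;  t_154 = 710;  t_155 = 109;  t_156 = 102;  t_157 = 239;  t_158 = 329
  t_159 = 24;  t_160 = 675;  t_161 = 359;  t_162 = 276;  t_163 = 333;  t_164 = 287
  t_165 = 922;  t_166 = 73;  t_167 = 602;  t_168 = 296;  t_169 = 521;  t_170 = 821
  t_171 = 939;  t_172 = 505;  t_173 = 668;  t_174 = 357;  t_175 = 504;  t_176 = 587
  t_177 = 133;  t_178 = 392;  t_179 = 965;  t_180 = 783;  t_181 = 894;  t_182 = 658
  t_183 = 304;  t_184 = 43;  t_185 = 104;  t_186 = 454;  t_187 = 93;  t_188 = 670
  t_189 = 156;  t_190 = 741;  t_191 = 124;  t_192 = 477;  t_193 = 315;  t_194 = 953
  t_195 = 337;  t_196 = 562;  t_197 = 294;  t_198 = 393;  t_199 = 608;  t_200 = 207
  t_201 = 622;  t_202 = 1008;  t_203 = 108;  t_204 = 538;  t_205 = 476;  t_206 = 824
  t_207 = 544;  t_208 = 204;  t_209 = 645;  t_210 = 805;  t_211 = 610;  t_212 = 411
  t_213 = 632;  t_214 = 458
t_215 = 120·458 + 224·632 + 493·411 = 596
t_216 = 120·596 + 224·458 + 493·632 = 359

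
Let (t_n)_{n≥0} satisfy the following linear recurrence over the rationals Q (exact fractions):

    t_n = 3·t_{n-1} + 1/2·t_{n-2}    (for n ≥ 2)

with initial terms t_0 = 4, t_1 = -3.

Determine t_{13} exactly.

-142086297/64

t_2 = 3·-3 + 1/2·4 = -7
t_3 = 3·-7 + 1/2·-3 = -45/2
t_4 = 3·-45/2 + 1/2·-7 = -71
t_5 = 3·-71 + 1/2·-45/2 = -897/4
t_6 = 3·-897/4 + 1/2·-71 = -2833/4
t_7 = 3·-2833/4 + 1/2·-897/4 = -17895/8
t_8 = 3·-17895/8 + 1/2·-2833/4 = -28259/4
t_9 = 3·-28259/4 + 1/2·-17895/8 = -357003/16
t_10 = 3·-357003/16 + 1/2·-28259/4 = -1127527/16
t_11 = 3·-1127527/16 + 1/2·-357003/16 = -7122165/32
t_12 = 3·-7122165/32 + 1/2·-1127527/16 = -11247011/16
t_13 = 3·-11247011/16 + 1/2·-7122165/32 = -142086297/64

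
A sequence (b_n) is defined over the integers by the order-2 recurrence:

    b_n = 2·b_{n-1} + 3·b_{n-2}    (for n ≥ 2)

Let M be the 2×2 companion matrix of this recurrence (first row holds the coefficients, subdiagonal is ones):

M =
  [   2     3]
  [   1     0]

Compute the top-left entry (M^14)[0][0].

(M^14)[0][0] is the top entry after applying M 14 times to the unit state (1, 0). Equivalently it is h_{15} for the auxiliary sequence (h_n) obeying the same recurrence with h_1 = 1 and h_i = 0 for 0 ≤ i < 1:
h_2 = 2·1 + 3·0 = 2
h_3 = 2·2 + 3·1 = 7
h_4 = 2·7 + 3·2 = 20
h_5 = 2·20 + 3·7 = 61
h_6 = 2·61 + 3·20 = 182
h_7 = 2·182 + 3·61 = 547
h_8 = 2·547 + 3·182 = 1640
h_9 = 2·1640 + 3·547 = 4921
h_10 = 2·4921 + 3·1640 = 14762
h_11 = 2·14762 + 3·4921 = 44287
h_12 = 2·44287 + 3·14762 = 132860
h_13 = 2·132860 + 3·44287 = 398581
h_14 = 2·398581 + 3·132860 = 1195742
h_15 = 2·1195742 + 3·398581 = 3587227

3587227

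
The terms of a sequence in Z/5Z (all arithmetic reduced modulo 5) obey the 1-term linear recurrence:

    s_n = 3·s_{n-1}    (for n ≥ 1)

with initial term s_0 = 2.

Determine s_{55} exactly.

4

s_1 = 3·2 = 1
s_2 = 3·1 = 3
s_3 = 3·3 = 4
s_4 = 3·4 = 2
(s_4) = (2) = (s_0), so the sequence has period 4.
55 ≡ 3 (mod 4), hence s_55 = s_3 = 4.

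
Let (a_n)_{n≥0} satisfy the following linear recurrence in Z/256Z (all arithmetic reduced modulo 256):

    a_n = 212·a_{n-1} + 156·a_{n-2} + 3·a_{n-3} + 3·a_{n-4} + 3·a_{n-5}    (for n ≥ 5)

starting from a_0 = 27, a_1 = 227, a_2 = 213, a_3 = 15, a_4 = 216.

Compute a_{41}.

72

a_5 = 212·216 + 156·15 + 3·213 + 3·227 + 3·27 = 125
a_6 = 212·125 + 156·216 + 3·15 + 3·213 + 3·227 = 121
a_7 = 212·121 + 156·125 + 3·216 + 3·15 + 3·213 = 148
a_8 = 212·148 + 156·121 + 3·125 + 3·216 + 3·15 = 120
a_9 = 212·120 + 156·148 + 3·121 + 3·125 + 3·216 = 250
a_10 = 212·250 + 156·120 + 3·148 + 3·121 + 3·125 = 198
a_11 = 212·198 + 156·250 + 3·120 + 3·148 + 3·121 = 223
a_12 = 212·223 + 156·198 + 3·250 + 3·120 + 3·148 = 102
a_13 = 212·102 + 156·223 + 3·198 + 3·250 + 3·120 = 4
a_14 = 212·4 + 156·102 + 3·223 + 3·198 + 3·250 = 85
a_15 = 212·85 + 156·4 + 3·102 + 3·223 + 3·198 = 245
a_16 = 212·245 + 156·85 + 3·4 + 3·102 + 3·223 = 139
a_17 = 212·139 + 156·245 + 3·85 + 3·4 + 3·102 = 165
a_18 = 212·165 + 156·139 + 3·245 + 3·85 + 3·4 = 66
a_19 = 212·66 + 156·165 + 3·139 + 3·245 + 3·85 = 179
a_20 = 212·179 + 156·66 + 3·165 + 3·139 + 3·245 = 227
a_21 = 212·227 + 156·179 + 3·66 + 3·165 + 3·139 = 102
a_22 = 212·102 + 156·227 + 3·179 + 3·66 + 3·165 = 154
a_23 = 212·154 + 156·102 + 3·227 + 3·179 + 3·66 = 56
a_24 = 212·56 + 156·154 + 3·102 + 3·227 + 3·179 = 44
a_25 = 212·44 + 156·56 + 3·154 + 3·102 + 3·227 = 57
a_26 = 212·57 + 156·44 + 3·56 + 3·154 + 3·102 = 172
a_27 = 212·172 + 156·57 + 3·44 + 3·56 + 3·154 = 38
a_28 = 212·38 + 156·172 + 3·57 + 3·44 + 3·56 = 31
a_29 = 212·31 + 156·38 + 3·172 + 3·57 + 3·44 = 7
a_30 = 212·7 + 156·31 + 3·38 + 3·172 + 3·57 = 209
a_31 = 212·209 + 156·7 + 3·31 + 3·38 + 3·172 = 43
a_32 = 212·43 + 156·209 + 3·7 + 3·31 + 3·38 = 220
a_33 = 212·220 + 156·43 + 3·209 + 3·7 + 3·31 = 73
a_34 = 212·73 + 156·220 + 3·43 + 3·209 + 3·7 = 141
a_35 = 212·141 + 156·73 + 3·220 + 3·43 + 3·209 = 200
a_36 = 212·200 + 156·141 + 3·73 + 3·220 + 3·43 = 124
a_37 = 212·124 + 156·200 + 3·141 + 3·73 + 3·220 = 166
a_38 = 212·166 + 156·124 + 3·200 + 3·141 + 3·73 = 226
a_39 = 212·226 + 156·166 + 3·124 + 3·200 + 3·141 = 195
a_40 = 212·195 + 156·226 + 3·166 + 3·124 + 3·200 = 242
a_41 = 212·242 + 156·195 + 3·226 + 3·166 + 3·124 = 72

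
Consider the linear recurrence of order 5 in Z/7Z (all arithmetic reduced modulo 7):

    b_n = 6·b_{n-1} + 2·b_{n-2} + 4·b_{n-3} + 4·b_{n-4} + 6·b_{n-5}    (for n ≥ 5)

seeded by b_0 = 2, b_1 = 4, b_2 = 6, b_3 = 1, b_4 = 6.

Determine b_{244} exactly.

6

b_5 = 6·6 + 2·1 + 4·6 + 4·4 + 6·2 = 6
b_6 = 6·6 + 2·6 + 4·1 + 4·6 + 6·4 = 2
b_7 = 6·2 + 2·6 + 4·6 + 4·1 + 6·6 = 4
b_8 = 6·4 + 2·2 + 4·6 + 4·6 + 6·1 = 5
b_9 = 6·5 + 2·4 + 4·2 + 4·6 + 6·6 = 1
b_10 = 6·1 + 2·5 + 4·4 + 4·2 + 6·6 = 6
b_11 = 6·6 + 2·1 + 4·5 + 4·4 + 6·2 = 2
b_12 = 6·2 + 2·6 + 4·1 + 4·5 + 6·4 = 2
b_13 = 6·2 + 2·2 + 4·6 + 4·1 + 6·5 = 4
b_14 = 6·4 + 2·2 + 4·2 + 4·6 + 6·1 = 3
b_15 = 6·3 + 2·4 + 4·2 + 4·2 + 6·6 = 1
b_16 = 6·1 + 2·3 + 4·4 + 4·2 + 6·2 = 6
b_17 = 6·6 + 2·1 + 4·3 + 4·4 + 6·2 = 1
b_18 = 6·1 + 2·6 + 4·1 + 4·3 + 6·4 = 2
b_19 = 6·2 + 2·1 + 4·6 + 4·1 + 6·3 = 4
b_20 = 6·4 + 2·2 + 4·1 + 4·6 + 6·1 = 6
b_21 = 6·6 + 2·4 + 4·2 + 4·1 + 6·6 = 1
b_22 = 6·1 + 2·6 + 4·4 + 4·2 + 6·1 = 6
(b_18, b_19, b_20, b_21, b_22) = (2, 4, 6, 1, 6) = (b_0, b_1, b_2, b_3, b_4), so the sequence has period 18.
244 ≡ 10 (mod 18), hence b_244 = b_10 = 6.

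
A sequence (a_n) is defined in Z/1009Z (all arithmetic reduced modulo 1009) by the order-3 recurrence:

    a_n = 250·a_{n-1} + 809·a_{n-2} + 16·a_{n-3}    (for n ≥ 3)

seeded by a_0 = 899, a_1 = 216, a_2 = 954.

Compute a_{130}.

64

a_3 = 250·954 + 809·216 + 16·899 = 821
a_4 = 250·821 + 809·954 + 16·216 = 753
a_5 = 250·753 + 809·821 + 16·954 = 972
a_6 = 250·972 + 809·753 + 16·821 = 600
a_7 = 250·600 + 809·972 + 16·753 = 945
a_8 = 250·945 + 809·600 + 16·972 = 632
Continuing the recurrence:
  a_9 = 798;  a_10 = 437;  a_11 = 122;  a_12 = 264;  a_13 = 160;  a_14 = 251
  a_15 = 668;  a_16 = 298;  a_17 = 411;  a_18 = 361;  a_19 = 710;  a_20 = 886
  a_21 = 520;  a_22 = 484;  a_23 = 906;  a_24 = 796;  a_25 = 319;  a_26 = 631
  a_27 = 741;  a_28 = 587;  a_29 = 574;  a_30 = 623;  a_31 = 901;  a_32 = 862
  a_33 = 872;  a_34 = 485;  a_35 = 1002;  a_36 = 967;  a_37 = 678;  a_38 = 204
  a_39 = 493;  a_40 = 470;  a_41 = 975;  a_42 = 234;  a_43 = 172;  a_44 = 701
  a_45 = 307;  a_46 = 851;  a_47 = 117;  a_48 = 177;  a_49 = 160;  a_50 = 418
  a_51 = 666;  a_52 = 704;  a_53 = 47;  a_54 = 668;  a_55 = 361;  a_56 = 789
  a_57 = 532;  a_58 = 147;  a_59 = 487;  a_60 = 971;  a_61 = 388;  a_62 = 393
  a_63 = 871;  a_64 = 62;  a_65 = 956;  a_66 = 394;  a_67 = 111;  a_68 = 570
  a_69 = 479;  a_70 = 463;  a_71 = 818;  a_72 = 502;  a_73 = 587;  a_74 = 916
  a_75 = 570;  a_76 = 980;  a_77 = 360;  a_78 = 993;  a_79 = 220;  a_80 = 393
  a_81 = 517;  a_82 = 693;  a_83 = 463;  a_84 = 557;  a_85 = 225;  a_86 = 690
  a_87 = 197;  a_88 = 615;  a_89 = 274;  a_90 = 111;  a_91 = 952;  a_92 = 222
  a_93 = 64;  a_94 = 958;  a_95 = 200;  a_96 = 684;  a_97 = 23;  a_98 = 293
  a_99 = 892;  a_100 = 301;  a_101 = 420;  a_102 = 550;  a_103 = 803;  a_104 = 606
  a_105 = 709;  a_106 = 286;  a_107 = 945;  a_108 = 702;  a_109 = 157;  a_110 = 744
  a_111 = 356;  a_112 = 225;  a_113 = 990;  a_114 = 342;  a_115 = 72;  a_116 = 755
  a_117 = 220;  a_118 = 1007;  a_119 = 877;  a_120 = 181;  a_121 = 988;  a_122 = 834
  a_123 = 679;  a_124 = 596;  a_125 = 310;  a_126 = 443;  a_127 = 773;  a_128 = 638
a_129 = 250·638 + 809·773 + 16·443 = 889
a_130 = 250·889 + 809·638 + 16·773 = 64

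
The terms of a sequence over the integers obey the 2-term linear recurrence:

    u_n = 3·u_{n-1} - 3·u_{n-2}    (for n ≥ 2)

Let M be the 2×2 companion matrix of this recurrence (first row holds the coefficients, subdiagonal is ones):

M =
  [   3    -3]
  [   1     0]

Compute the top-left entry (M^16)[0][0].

6561

(M^16)[0][0] is the top entry after applying M 16 times to the unit state (1, 0). Equivalently it is h_{17} for the auxiliary sequence (h_n) obeying the same recurrence with h_1 = 1 and h_i = 0 for 0 ≤ i < 1:
h_2 = 3·1 + -3·0 = 3
h_3 = 3·3 + -3·1 = 6
h_4 = 3·6 + -3·3 = 9
h_5 = 3·9 + -3·6 = 9
h_6 = 3·9 + -3·9 = 0
h_7 = 3·0 + -3·9 = -27
h_8 = 3·-27 + -3·0 = -81
h_9 = 3·-81 + -3·-27 = -162
h_10 = 3·-162 + -3·-81 = -243
h_11 = 3·-243 + -3·-162 = -243
h_12 = 3·-243 + -3·-243 = 0
h_13 = 3·0 + -3·-243 = 729
h_14 = 3·729 + -3·0 = 2187
h_15 = 3·2187 + -3·729 = 4374
h_16 = 3·4374 + -3·2187 = 6561
h_17 = 3·6561 + -3·4374 = 6561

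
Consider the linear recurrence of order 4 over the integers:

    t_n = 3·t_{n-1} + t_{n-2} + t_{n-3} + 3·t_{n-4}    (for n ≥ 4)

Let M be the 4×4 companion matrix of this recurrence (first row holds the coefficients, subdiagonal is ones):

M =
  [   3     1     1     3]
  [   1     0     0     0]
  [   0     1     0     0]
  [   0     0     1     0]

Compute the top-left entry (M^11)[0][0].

683091

(M^11)[0][0] is the top entry after applying M 11 times to the unit state (1, 0, 0, 0). Equivalently it is h_{14} for the auxiliary sequence (h_n) obeying the same recurrence with h_3 = 1 and h_i = 0 for 0 ≤ i < 3:
h_4 = 3·1 + 1·0 + 1·0 + 3·0 = 3
h_5 = 3·3 + 1·1 + 1·0 + 3·0 = 10
h_6 = 3·10 + 1·3 + 1·1 + 3·0 = 34
h_7 = 3·34 + 1·10 + 1·3 + 3·1 = 118
h_8 = 3·118 + 1·34 + 1·10 + 3·3 = 407
h_9 = 3·407 + 1·118 + 1·34 + 3·10 = 1403
h_10 = 3·1403 + 1·407 + 1·118 + 3·34 = 4836
h_11 = 3·4836 + 1·1403 + 1·407 + 3·118 = 16672
h_12 = 3·16672 + 1·4836 + 1·1403 + 3·407 = 57476
h_13 = 3·57476 + 1·16672 + 1·4836 + 3·1403 = 198145
h_14 = 3·198145 + 1·57476 + 1·16672 + 3·4836 = 683091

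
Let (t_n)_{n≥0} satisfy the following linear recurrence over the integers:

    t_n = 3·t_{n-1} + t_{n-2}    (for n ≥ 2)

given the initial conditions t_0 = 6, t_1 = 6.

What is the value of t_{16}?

t_2 = 3·6 + 1·6 = 24
t_3 = 3·24 + 1·6 = 78
t_4 = 3·78 + 1·24 = 258
t_5 = 3·258 + 1·78 = 852
t_6 = 3·852 + 1·258 = 2814
t_7 = 3·2814 + 1·852 = 9294
t_8 = 3·9294 + 1·2814 = 30696
t_9 = 3·30696 + 1·9294 = 101382
t_10 = 3·101382 + 1·30696 = 334842
t_11 = 3·334842 + 1·101382 = 1105908
t_12 = 3·1105908 + 1·334842 = 3652566
t_13 = 3·3652566 + 1·1105908 = 12063606
t_14 = 3·12063606 + 1·3652566 = 39843384
t_15 = 3·39843384 + 1·12063606 = 131593758
t_16 = 3·131593758 + 1·39843384 = 434624658

434624658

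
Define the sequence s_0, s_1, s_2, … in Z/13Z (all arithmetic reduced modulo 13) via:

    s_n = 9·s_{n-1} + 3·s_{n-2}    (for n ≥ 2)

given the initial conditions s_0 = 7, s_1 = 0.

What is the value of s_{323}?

0

s_2 = 9·0 + 3·7 = 8
s_3 = 9·8 + 3·0 = 7
s_4 = 9·7 + 3·8 = 9
s_5 = 9·9 + 3·7 = 11
s_6 = 9·11 + 3·9 = 9
s_7 = 9·9 + 3·11 = 10
s_8 = 9·10 + 3·9 = 0
s_9 = 9·0 + 3·10 = 4
s_10 = 9·4 + 3·0 = 10
s_11 = 9·10 + 3·4 = 11
s_12 = 9·11 + 3·10 = 12
s_13 = 9·12 + 3·11 = 11
s_14 = 9·11 + 3·12 = 5
s_15 = 9·5 + 3·11 = 0
s_16 = 9·0 + 3·5 = 2
s_17 = 9·2 + 3·0 = 5
s_18 = 9·5 + 3·2 = 12
s_19 = 9·12 + 3·5 = 6
s_20 = 9·6 + 3·12 = 12
s_21 = 9·12 + 3·6 = 9
s_22 = 9·9 + 3·12 = 0
s_23 = 9·0 + 3·9 = 1
s_24 = 9·1 + 3·0 = 9
s_25 = 9·9 + 3·1 = 6
s_26 = 9·6 + 3·9 = 3
s_27 = 9·3 + 3·6 = 6
s_28 = 9·6 + 3·3 = 11
s_29 = 9·11 + 3·6 = 0
s_30 = 9·0 + 3·11 = 7
s_31 = 9·7 + 3·0 = 11
s_32 = 9·11 + 3·7 = 3
s_33 = 9·3 + 3·11 = 8
s_34 = 9·8 + 3·3 = 3
s_35 = 9·3 + 3·8 = 12
s_36 = 9·12 + 3·3 = 0
s_37 = 9·0 + 3·12 = 10
s_38 = 9·10 + 3·0 = 12
s_39 = 9·12 + 3·10 = 8
s_40 = 9·8 + 3·12 = 4
s_41 = 9·4 + 3·8 = 8
s_42 = 9·8 + 3·4 = 6
s_43 = 9·6 + 3·8 = 0
s_44 = 9·0 + 3·6 = 5
s_45 = 9·5 + 3·0 = 6
s_46 = 9·6 + 3·5 = 4
s_47 = 9·4 + 3·6 = 2
s_48 = 9·2 + 3·4 = 4
s_49 = 9·4 + 3·2 = 3
s_50 = 9·3 + 3·4 = 0
s_51 = 9·0 + 3·3 = 9
s_52 = 9·9 + 3·0 = 3
s_53 = 9·3 + 3·9 = 2
s_54 = 9·2 + 3·3 = 1
s_55 = 9·1 + 3·2 = 2
s_56 = 9·2 + 3·1 = 8
s_57 = 9·8 + 3·2 = 0
s_58 = 9·0 + 3·8 = 11
s_59 = 9·11 + 3·0 = 8
s_60 = 9·8 + 3·11 = 1
s_61 = 9·1 + 3·8 = 7
s_62 = 9·7 + 3·1 = 1
s_63 = 9·1 + 3·7 = 4
s_64 = 9·4 + 3·1 = 0
s_65 = 9·0 + 3·4 = 12
s_66 = 9·12 + 3·0 = 4
s_67 = 9·4 + 3·12 = 7
s_68 = 9·7 + 3·4 = 10
s_69 = 9·10 + 3·7 = 7
s_70 = 9·7 + 3·10 = 2
s_71 = 9·2 + 3·7 = 0
s_72 = 9·0 + 3·2 = 6
s_73 = 9·6 + 3·0 = 2
s_74 = 9·2 + 3·6 = 10
s_75 = 9·10 + 3·2 = 5
s_76 = 9·5 + 3·10 = 10
s_77 = 9·10 + 3·5 = 1
s_78 = 9·1 + 3·10 = 0
s_79 = 9·0 + 3·1 = 3
s_80 = 9·3 + 3·0 = 1
s_81 = 9·1 + 3·3 = 5
s_82 = 9·5 + 3·1 = 9
s_83 = 9·9 + 3·5 = 5
s_84 = 9·5 + 3·9 = 7
s_85 = 9·7 + 3·5 = 0
(s_84, s_85) = (7, 0) = (s_0, s_1), so the sequence has period 84.
323 ≡ 71 (mod 84), hence s_323 = s_71 = 0.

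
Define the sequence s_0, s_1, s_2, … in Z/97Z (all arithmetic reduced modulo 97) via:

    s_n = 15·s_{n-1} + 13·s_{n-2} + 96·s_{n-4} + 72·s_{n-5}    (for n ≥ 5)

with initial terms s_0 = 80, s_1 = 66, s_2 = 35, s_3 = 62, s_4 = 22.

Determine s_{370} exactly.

s_5 = 15·22 + 13·62 + 0·35 + 96·66 + 72·80 = 40
s_6 = 15·40 + 13·22 + 0·62 + 96·35 + 72·66 = 74
s_7 = 15·74 + 13·40 + 0·22 + 96·62 + 72·35 = 14
s_8 = 15·14 + 13·74 + 0·40 + 96·22 + 72·62 = 85
s_9 = 15·85 + 13·14 + 0·74 + 96·40 + 72·22 = 91
s_10 = 15·91 + 13·85 + 0·14 + 96·74 + 72·40 = 38
Continuing the recurrence:
  s_11 = 83;  s_12 = 43;  s_13 = 90;  s_14 = 81;  s_15 = 91;  s_16 = 9
  s_17 = 56;  s_18 = 81;  s_19 = 21;  s_20 = 54;  s_21 = 26;  s_22 = 96
  s_23 = 23;  s_24 = 44;  s_25 = 68;  s_26 = 70;  s_27 = 93;  s_28 = 37
  s_29 = 14;  s_30 = 85;  s_31 = 2;  s_32 = 34;  s_33 = 82;  s_34 = 73
  s_35 = 34;  s_36 = 17;  s_37 = 56;  s_38 = 5;  s_39 = 11;  s_40 = 42
  s_41 = 1;  s_42 = 29;  s_43 = 21;  s_44 = 84;  s_45 = 94;  s_46 = 23
  s_47 = 45;  s_48 = 74;  s_49 = 83;  s_50 = 28;  s_51 = 6;  s_52 = 31
  s_53 = 65;  s_54 = 51;  s_55 = 31;  s_56 = 74;  s_57 = 91;  s_58 = 69
  s_59 = 39;  s_60 = 51;  s_61 = 10;  s_62 = 21;  s_63 = 39;  s_64 = 26
  s_65 = 0;  s_66 = 67;  s_67 = 53;  s_68 = 83;  s_69 = 23;  s_70 = 96
  s_71 = 11;  s_72 = 5;  s_73 = 60;  s_74 = 3;  s_75 = 63;  s_76 = 25
  s_77 = 39;  s_78 = 86;  s_79 = 10;  s_80 = 56;  s_81 = 15;  s_82 = 86
  s_83 = 4;  s_84 = 96;  s_85 = 77;  s_86 = 2;  s_87 = 41;  s_88 = 57
  s_89 = 75;  s_90 = 36;  s_91 = 66;  s_92 = 85;  s_93 = 51;  s_94 = 56
  s_95 = 52;  s_96 = 64;  s_97 = 42;  s_98 = 34;  s_99 = 89;  s_100 = 25
  s_101 = 84;  s_102 = 16;  s_103 = 5;  s_104 = 70;  s_105 = 18;  s_106 = 34
  s_107 = 48;  s_108 = 94;  s_109 = 72;  s_110 = 72;  s_111 = 51;  s_112 = 19
  s_113 = 78;  s_114 = 30;  s_115 = 1;  s_116 = 81;  s_117 = 93;  s_118 = 80
  s_119 = 9;  s_120 = 2;  s_121 = 66;  s_122 = 66;  s_123 = 33;  s_124 = 59
  s_125 = 34;  s_126 = 46;  s_127 = 31;  s_128 = 82;  s_129 = 27;  s_130 = 90
  s_131 = 35;  s_132 = 62;  s_133 = 84;  s_134 = 40;  s_135 = 86;  s_136 = 0
  s_137 = 66;  s_138 = 14;  s_139 = 79;  s_140 = 90;  s_141 = 80;  s_142 = 27
  s_143 = 46;  s_144 = 43;  s_145 = 77;  s_146 = 75;  s_147 = 47;  s_148 = 2
  s_149 = 71;  s_150 = 61;  s_151 = 13;  s_152 = 5;  s_153 = 26;  s_154 = 74
  s_155 = 7;  s_156 = 58;  s_157 = 34;  s_158 = 55;  s_159 = 89;  s_160 = 71
  s_161 = 59;  s_162 = 30;  s_163 = 44;  s_164 = 15;  s_165 = 30;  s_166 = 13
  s_167 = 82;  s_168 = 90;  s_169 = 71;  s_170 = 17;  s_171 = 92;  s_172 = 43
  s_173 = 5;  s_174 = 6;  s_175 = 26;  s_176 = 65;  s_177 = 39;  s_178 = 38
  s_179 = 28;  s_180 = 5;  s_181 = 36;  s_182 = 77;  s_183 = 63;  s_184 = 77
  s_185 = 67;  s_186 = 59;  s_187 = 59;  s_188 = 0;  s_189 = 36;  s_190 = 67
  s_191 = 36;  s_192 = 33;  s_193 = 54;  s_194 = 78;  s_195 = 64;  s_196 = 71
  s_197 = 48;  s_198 = 21;  s_199 = 89;  s_200 = 34;  s_201 = 38;  s_202 = 82
  s_203 = 43;  s_204 = 34;  s_205 = 84;  s_206 = 88;  s_207 = 28;  s_208 = 67
  s_209 = 47;  s_210 = 67;  s_211 = 67;  s_212 = 42;  s_213 = 70;  s_214 = 63
  s_215 = 16;  s_216 = 21;  s_217 = 82;  s_218 = 78;  s_219 = 63;  s_220 = 83
  s_221 = 2;  s_222 = 48;  s_223 = 91;  s_224 = 40;  s_225 = 94;  s_226 = 86
  s_227 = 57;  s_228 = 46;  s_229 = 46;  s_230 = 16;  s_231 = 86;  s_232 = 27
  s_233 = 36;  s_234 = 16;  s_235 = 28;  s_236 = 3;  s_237 = 86;  s_238 = 25
  s_239 = 95;  s_240 = 77;  s_241 = 95;  s_242 = 57;  s_243 = 12;  s_244 = 21
  s_245 = 3;  s_246 = 20;  s_247 = 66;  s_248 = 56;  s_249 = 6;  s_250 = 44
  s_251 = 75;  s_252 = 88;  s_253 = 16;  s_254 = 26;  s_255 = 5;  s_256 = 2
  s_257 = 13;  s_258 = 86;  s_259 = 28;  s_260 = 53;  s_261 = 29;  s_262 = 34
  s_263 = 67;  s_264 = 15;  s_265 = 33;  s_266 = 28;  s_267 = 29;  s_268 = 79
  s_269 = 87;  s_270 = 24;  s_271 = 83;  s_272 = 74;  s_273 = 30;  s_274 = 86
  s_275 = 27;  s_276 = 53;  s_277 = 42;  s_278 = 95;  s_279 = 85;  s_280 = 36
  s_281 = 84;  s_282 = 1;  s_283 = 5;  s_284 = 61;  s_285 = 93;  s_286 = 87
  s_287 = 59;  s_288 = 84;  s_289 = 21;  s_290 = 62;  s_291 = 36;  s_292 = 78
  s_293 = 2;  s_294 = 69;  s_295 = 57;  s_296 = 95;  s_297 = 20;  s_298 = 58
  s_299 = 27;  s_300 = 27;  s_301 = 10;  s_302 = 40;  s_303 = 29;  s_304 = 59
  s_305 = 92;  s_306 = 14;  s_307 = 86;  s_308 = 9;  s_309 = 74;  s_310 = 77
  s_311 = 32;  s_312 = 1;  s_313 = 35;  s_314 = 66;  s_315 = 70;  s_316 = 40
  s_317 = 92;  s_318 = 86;  s_319 = 87;  s_320 = 51;  s_321 = 28;  s_322 = 55
  s_323 = 19;  s_324 = 35;  s_325 = 51;  s_326 = 77;  s_327 = 36;  s_328 = 61
  s_329 = 69;  s_330 = 88;  s_331 = 62;  s_332 = 46;  s_333 = 96;  s_334 = 31
  s_335 = 33;  s_336 = 78;  s_337 = 62;  s_338 = 95;  s_339 = 65;  s_340 = 46
  s_341 = 8;  s_342 = 43;  s_343 = 55;  s_344 = 4;  s_345 = 5;  s_346 = 78
  s_347 = 8;  s_348 = 46;  s_349 = 10;  s_350 = 60;  s_351 = 42;  s_352 = 0
  s_353 = 65;  s_354 = 83;  s_355 = 63;  s_356 = 4;  s_357 = 38;  s_358 = 78
  s_359 = 11;  s_360 = 85;  s_361 = 19;  s_362 = 71;  s_363 = 30;  s_364 = 43
  s_365 = 55;  s_366 = 62;  s_367 = 34;  s_368 = 38
s_369 = 15·38 + 13·34 + 0·62 + 96·55 + 72·43 = 76
s_370 = 15·76 + 13·38 + 0·34 + 96·62 + 72·55 = 3

3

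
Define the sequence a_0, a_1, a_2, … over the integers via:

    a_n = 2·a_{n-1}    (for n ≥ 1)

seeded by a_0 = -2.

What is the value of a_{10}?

a_1 = 2·-2 = -4
a_2 = 2·-4 = -8
a_3 = 2·-8 = -16
a_4 = 2·-16 = -32
a_5 = 2·-32 = -64
a_6 = 2·-64 = -128
a_7 = 2·-128 = -256
a_8 = 2·-256 = -512
a_9 = 2·-512 = -1024
a_10 = 2·-1024 = -2048

-2048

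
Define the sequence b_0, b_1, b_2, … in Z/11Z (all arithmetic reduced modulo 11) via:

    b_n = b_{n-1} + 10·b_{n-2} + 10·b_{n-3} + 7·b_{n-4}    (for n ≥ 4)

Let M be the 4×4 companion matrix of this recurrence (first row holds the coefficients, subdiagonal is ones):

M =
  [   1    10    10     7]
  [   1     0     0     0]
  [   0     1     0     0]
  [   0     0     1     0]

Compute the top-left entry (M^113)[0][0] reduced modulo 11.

(M^113)[0][0] is the top entry after applying M 113 times to the unit state (1, 0, 0, 0). Equivalently it is h_{116} for the auxiliary sequence (h_n) obeying the same recurrence with h_3 = 1 and h_i = 0 for 0 ≤ i < 3:
h_4 = 1·1 + 10·0 + 10·0 + 7·0 = 1
h_5 = 1·1 + 10·1 + 10·0 + 7·0 = 0
h_6 = 1·0 + 10·1 + 10·1 + 7·0 = 9
h_7 = 1·9 + 10·0 + 10·1 + 7·1 = 4
h_8 = 1·4 + 10·9 + 10·0 + 7·1 = 2
h_9 = 1·2 + 10·4 + 10·9 + 7·0 = 0
h_10 = 1·0 + 10·2 + 10·4 + 7·9 = 2
h_11 = 1·2 + 10·0 + 10·2 + 7·4 = 6
h_12 = 1·6 + 10·2 + 10·0 + 7·2 = 7
h_13 = 1·7 + 10·6 + 10·2 + 7·0 = 10
h_14 = 1·10 + 10·7 + 10·6 + 7·2 = 0
h_15 = 1·0 + 10·10 + 10·7 + 7·6 = 3
h_16 = 1·3 + 10·0 + 10·10 + 7·7 = 9
h_17 = 1·9 + 10·3 + 10·0 + 7·10 = 10
h_18 = 1·10 + 10·9 + 10·3 + 7·0 = 9
h_19 = 1·9 + 10·10 + 10·9 + 7·3 = 0
h_20 = 1·0 + 10·9 + 10·10 + 7·9 = 0
h_21 = 1·0 + 10·0 + 10·9 + 7·10 = 6
h_22 = 1·6 + 10·0 + 10·0 + 7·9 = 3
h_23 = 1·3 + 10·6 + 10·0 + 7·0 = 8
h_24 = 1·8 + 10·3 + 10·6 + 7·0 = 10
h_25 = 1·10 + 10·8 + 10·3 + 7·6 = 8
h_26 = 1·8 + 10·10 + 10·8 + 7·3 = 0
h_27 = 1·0 + 10·8 + 10·10 + 7·8 = 5
h_28 = 1·5 + 10·0 + 10·8 + 7·10 = 1
h_29 = 1·1 + 10·5 + 10·0 + 7·8 = 8
h_30 = 1·8 + 10·1 + 10·5 + 7·0 = 2
h_31 = 1·2 + 10·8 + 10·1 + 7·5 = 6
h_32 = 1·6 + 10·2 + 10·8 + 7·1 = 3
h_33 = 1·3 + 10·6 + 10·2 + 7·8 = 7
h_34 = 1·7 + 10·3 + 10·6 + 7·2 = 1
h_35 = 1·1 + 10·7 + 10·3 + 7·6 = 0
h_36 = 1·0 + 10·1 + 10·7 + 7·3 = 2
h_37 = 1·2 + 10·0 + 10·1 + 7·7 = 6
h_38 = 1·6 + 10·2 + 10·0 + 7·1 = 0
h_39 = 1·0 + 10·6 + 10·2 + 7·0 = 3
h_40 = 1·3 + 10·0 + 10·6 + 7·2 = 0
h_41 = 1·0 + 10·3 + 10·0 + 7·6 = 6
h_42 = 1·6 + 10·0 + 10·3 + 7·0 = 3
h_43 = 1·3 + 10·6 + 10·0 + 7·3 = 7
h_44 = 1·7 + 10·3 + 10·6 + 7·0 = 9
h_45 = 1·9 + 10·7 + 10·3 + 7·6 = 8
h_46 = 1·8 + 10·9 + 10·7 + 7·3 = 2
h_47 = 1·2 + 10·8 + 10·9 + 7·7 = 1
h_48 = 1·1 + 10·2 + 10·8 + 7·9 = 10
h_49 = 1·10 + 10·1 + 10·2 + 7·8 = 8
h_50 = 1·8 + 10·10 + 10·1 + 7·2 = 0
h_51 = 1·0 + 10·8 + 10·10 + 7·1 = 0
h_52 = 1·0 + 10·0 + 10·8 + 7·10 = 7
h_53 = 1·7 + 10·0 + 10·0 + 7·8 = 8
h_54 = 1·8 + 10·7 + 10·0 + 7·0 = 1
h_55 = 1·1 + 10·8 + 10·7 + 7·0 = 8
h_56 = 1·8 + 10·1 + 10·8 + 7·7 = 4
h_57 = 1·4 + 10·8 + 10·1 + 7·8 = 7
h_58 = 1·7 + 10·4 + 10·8 + 7·1 = 2
h_59 = 1·2 + 10·7 + 10·4 + 7·8 = 3
h_60 = 1·3 + 10·2 + 10·7 + 7·4 = 0
h_61 = 1·0 + 10·3 + 10·2 + 7·7 = 0
h_62 = 1·0 + 10·0 + 10·3 + 7·2 = 0
h_63 = 1·0 + 10·0 + 10·0 + 7·3 = 10
h_64 = 1·10 + 10·0 + 10·0 + 7·0 = 10
h_65 = 1·10 + 10·10 + 10·0 + 7·0 = 0
h_66 = 1·0 + 10·10 + 10·10 + 7·0 = 2
h_67 = 1·2 + 10·0 + 10·10 + 7·10 = 7
h_68 = 1·7 + 10·2 + 10·0 + 7·10 = 9
h_69 = 1·9 + 10·7 + 10·2 + 7·0 = 0
h_70 = 1·0 + 10·9 + 10·7 + 7·2 = 9
h_71 = 1·9 + 10·0 + 10·9 + 7·7 = 5
h_72 = 1·5 + 10·9 + 10·0 + 7·9 = 4
h_73 = 1·4 + 10·5 + 10·9 + 7·0 = 1
h_74 = 1·1 + 10·4 + 10·5 + 7·9 = 0
h_75 = 1·0 + 10·1 + 10·4 + 7·5 = 8
h_76 = 1·8 + 10·0 + 10·1 + 7·4 = 2
h_77 = 1·2 + 10·8 + 10·0 + 7·1 = 1
h_78 = 1·1 + 10·2 + 10·8 + 7·0 = 2
h_79 = 1·2 + 10·1 + 10·2 + 7·8 = 0
h_80 = 1·0 + 10·2 + 10·1 + 7·2 = 0
h_81 = 1·0 + 10·0 + 10·2 + 7·1 = 5
h_82 = 1·5 + 10·0 + 10·0 + 7·2 = 8
h_83 = 1·8 + 10·5 + 10·0 + 7·0 = 3
h_84 = 1·3 + 10·8 + 10·5 + 7·0 = 1
h_85 = 1·1 + 10·3 + 10·8 + 7·5 = 3
h_86 = 1·3 + 10·1 + 10·3 + 7·8 = 0
h_87 = 1·0 + 10·3 + 10·1 + 7·3 = 6
h_88 = 1·6 + 10·0 + 10·3 + 7·1 = 10
h_89 = 1·10 + 10·6 + 10·0 + 7·3 = 3
h_90 = 1·3 + 10·10 + 10·6 + 7·0 = 9
h_91 = 1·9 + 10·3 + 10·10 + 7·6 = 5
h_92 = 1·5 + 10·9 + 10·3 + 7·10 = 8
h_93 = 1·8 + 10·5 + 10·9 + 7·3 = 4
h_94 = 1·4 + 10·8 + 10·5 + 7·9 = 10
h_95 = 1·10 + 10·4 + 10·8 + 7·5 = 0
h_96 = 1·0 + 10·10 + 10·4 + 7·8 = 9
h_97 = 1·9 + 10·0 + 10·10 + 7·4 = 5
h_98 = 1·5 + 10·9 + 10·0 + 7·10 = 0
h_99 = 1·0 + 10·5 + 10·9 + 7·0 = 8
h_100 = 1·8 + 10·0 + 10·5 + 7·9 = 0
h_101 = 1·0 + 10·8 + 10·0 + 7·5 = 5
h_102 = 1·5 + 10·0 + 10·8 + 7·0 = 8
h_103 = 1·8 + 10·5 + 10·0 + 7·8 = 4
h_104 = 1·4 + 10·8 + 10·5 + 7·0 = 2
h_105 = 1·2 + 10·4 + 10·8 + 7·5 = 3
h_106 = 1·3 + 10·2 + 10·4 + 7·8 = 9
h_107 = 1·9 + 10·3 + 10·2 + 7·4 = 10
h_108 = 1·10 + 10·9 + 10·3 + 7·2 = 1
h_109 = 1·1 + 10·10 + 10·9 + 7·3 = 3
h_110 = 1·3 + 10·1 + 10·10 + 7·9 = 0
h_111 = 1·0 + 10·3 + 10·1 + 7·10 = 0
h_112 = 1·0 + 10·0 + 10·3 + 7·1 = 4
h_113 = 1·4 + 10·0 + 10·0 + 7·3 = 3
h_114 = 1·3 + 10·4 + 10·0 + 7·0 = 10
h_115 = 1·10 + 10·3 + 10·4 + 7·0 = 3
h_116 = 1·3 + 10·10 + 10·3 + 7·4 = 7

7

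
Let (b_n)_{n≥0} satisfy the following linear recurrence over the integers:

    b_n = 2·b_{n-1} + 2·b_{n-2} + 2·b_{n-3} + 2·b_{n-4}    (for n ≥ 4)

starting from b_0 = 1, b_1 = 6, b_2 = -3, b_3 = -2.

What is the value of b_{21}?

260225568

b_4 = 2·-2 + 2·-3 + 2·6 + 2·1 = 4
b_5 = 2·4 + 2·-2 + 2·-3 + 2·6 = 10
b_6 = 2·10 + 2·4 + 2·-2 + 2·-3 = 18
b_7 = 2·18 + 2·10 + 2·4 + 2·-2 = 60
b_8 = 2·60 + 2·18 + 2·10 + 2·4 = 184
b_9 = 2·184 + 2·60 + 2·18 + 2·10 = 544
b_10 = 2·544 + 2·184 + 2·60 + 2·18 = 1612
b_11 = 2·1612 + 2·544 + 2·184 + 2·60 = 4800
b_12 = 2·4800 + 2·1612 + 2·544 + 2·184 = 14280
b_13 = 2·14280 + 2·4800 + 2·1612 + 2·544 = 42472
b_14 = 2·42472 + 2·14280 + 2·4800 + 2·1612 = 126328
b_15 = 2·126328 + 2·42472 + 2·14280 + 2·4800 = 375760
b_16 = 2·375760 + 2·126328 + 2·42472 + 2·14280 = 1117680
b_17 = 2·1117680 + 2·375760 + 2·126328 + 2·42472 = 3324480
b_18 = 2·3324480 + 2·1117680 + 2·375760 + 2·126328 = 9888496
b_19 = 2·9888496 + 2·3324480 + 2·1117680 + 2·375760 = 29412832
b_20 = 2·29412832 + 2·9888496 + 2·3324480 + 2·1117680 = 87486976
b_21 = 2·87486976 + 2·29412832 + 2·9888496 + 2·3324480 = 260225568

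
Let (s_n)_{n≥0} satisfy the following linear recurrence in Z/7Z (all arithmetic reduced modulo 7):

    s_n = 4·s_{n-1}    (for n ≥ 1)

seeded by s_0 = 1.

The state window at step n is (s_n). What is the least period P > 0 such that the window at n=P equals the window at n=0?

n=0: window = (1)
n=1: window = (4)
n=2: window = (2)
n=3: window = (1)
window at n=3 equals window at n=0 → period = 3

3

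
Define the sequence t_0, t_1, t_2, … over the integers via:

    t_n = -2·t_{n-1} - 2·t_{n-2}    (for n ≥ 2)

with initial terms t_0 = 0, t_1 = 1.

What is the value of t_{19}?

512

t_2 = -2·1 + -2·0 = -2
t_3 = -2·-2 + -2·1 = 2
t_4 = -2·2 + -2·-2 = 0
t_5 = -2·0 + -2·2 = -4
t_6 = -2·-4 + -2·0 = 8
t_7 = -2·8 + -2·-4 = -8
t_8 = -2·-8 + -2·8 = 0
t_9 = -2·0 + -2·-8 = 16
t_10 = -2·16 + -2·0 = -32
t_11 = -2·-32 + -2·16 = 32
t_12 = -2·32 + -2·-32 = 0
t_13 = -2·0 + -2·32 = -64
t_14 = -2·-64 + -2·0 = 128
t_15 = -2·128 + -2·-64 = -128
t_16 = -2·-128 + -2·128 = 0
t_17 = -2·0 + -2·-128 = 256
t_18 = -2·256 + -2·0 = -512
t_19 = -2·-512 + -2·256 = 512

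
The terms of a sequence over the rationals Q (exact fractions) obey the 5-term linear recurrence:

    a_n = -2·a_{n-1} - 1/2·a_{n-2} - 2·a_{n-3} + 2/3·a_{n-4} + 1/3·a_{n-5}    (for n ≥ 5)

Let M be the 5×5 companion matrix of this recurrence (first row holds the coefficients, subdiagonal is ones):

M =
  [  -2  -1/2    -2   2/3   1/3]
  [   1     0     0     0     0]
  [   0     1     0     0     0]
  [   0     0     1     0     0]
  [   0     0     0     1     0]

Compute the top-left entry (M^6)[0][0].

735/8

(M^6)[0][0] is the top entry after applying M 6 times to the unit state (1, 0, 0, 0, 0). Equivalently it is h_{10} for the auxiliary sequence (h_n) obeying the same recurrence with h_4 = 1 and h_i = 0 for 0 ≤ i < 4:
h_5 = -2·1 + -1/2·0 + -2·0 + 2/3·0 + 1/3·0 = -2
h_6 = -2·-2 + -1/2·1 + -2·0 + 2/3·0 + 1/3·0 = 7/2
h_7 = -2·7/2 + -1/2·-2 + -2·1 + 2/3·0 + 1/3·0 = -8
h_8 = -2·-8 + -1/2·7/2 + -2·-2 + 2/3·1 + 1/3·0 = 227/12
h_9 = -2·227/12 + -1/2·-8 + -2·7/2 + 2/3·-2 + 1/3·1 = -251/6
h_10 = -2·-251/6 + -1/2·227/12 + -2·-8 + 2/3·7/2 + 1/3·-2 = 735/8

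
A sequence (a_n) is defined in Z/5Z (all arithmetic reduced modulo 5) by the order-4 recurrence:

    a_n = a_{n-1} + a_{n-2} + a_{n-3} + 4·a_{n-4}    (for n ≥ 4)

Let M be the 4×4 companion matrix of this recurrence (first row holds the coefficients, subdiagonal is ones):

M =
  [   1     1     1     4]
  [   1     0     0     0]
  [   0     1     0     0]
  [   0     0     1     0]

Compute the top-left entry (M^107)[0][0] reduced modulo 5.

(M^107)[0][0] is the top entry after applying M 107 times to the unit state (1, 0, 0, 0). Equivalently it is h_{110} for the auxiliary sequence (h_n) obeying the same recurrence with h_3 = 1 and h_i = 0 for 0 ≤ i < 3:
h_4 = 1·1 + 1·0 + 1·0 + 4·0 = 1
h_5 = 1·1 + 1·1 + 1·0 + 4·0 = 2
h_6 = 1·2 + 1·1 + 1·1 + 4·0 = 4
h_7 = 1·4 + 1·2 + 1·1 + 4·1 = 1
h_8 = 1·1 + 1·4 + 1·2 + 4·1 = 1
h_9 = 1·1 + 1·1 + 1·4 + 4·2 = 4
h_10 = 1·4 + 1·1 + 1·1 + 4·4 = 2
h_11 = 1·2 + 1·4 + 1·1 + 4·1 = 1
h_12 = 1·1 + 1·2 + 1·4 + 4·1 = 1
h_13 = 1·1 + 1·1 + 1·2 + 4·4 = 0
h_14 = 1·0 + 1·1 + 1·1 + 4·2 = 0
h_15 = 1·0 + 1·0 + 1·1 + 4·1 = 0
h_16 = 1·0 + 1·0 + 1·0 + 4·1 = 4
h_17 = 1·4 + 1·0 + 1·0 + 4·0 = 4
h_18 = 1·4 + 1·4 + 1·0 + 4·0 = 3
h_19 = 1·3 + 1·4 + 1·4 + 4·0 = 1
h_20 = 1·1 + 1·3 + 1·4 + 4·4 = 4
h_21 = 1·4 + 1·1 + 1·3 + 4·4 = 4
h_22 = 1·4 + 1·4 + 1·1 + 4·3 = 1
h_23 = 1·1 + 1·4 + 1·4 + 4·1 = 3
h_24 = 1·3 + 1·1 + 1·4 + 4·4 = 4
h_25 = 1·4 + 1·3 + 1·1 + 4·4 = 4
h_26 = 1·4 + 1·4 + 1·3 + 4·1 = 0
h_27 = 1·0 + 1·4 + 1·4 + 4·3 = 0
h_28 = 1·0 + 1·0 + 1·4 + 4·4 = 0
h_29 = 1·0 + 1·0 + 1·0 + 4·4 = 1
(h_26, h_27, h_28, h_29) = (0, 0, 0, 1) = (h_0, h_1, h_2, h_3), so the sequence has period 26.
110 ≡ 6 (mod 26), hence h_110 = h_6 = 4.

4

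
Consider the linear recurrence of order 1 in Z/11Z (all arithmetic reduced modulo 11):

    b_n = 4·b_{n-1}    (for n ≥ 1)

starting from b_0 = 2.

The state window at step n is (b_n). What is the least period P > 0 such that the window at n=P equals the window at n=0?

n=0: window = (2)
n=1: window = (8)
n=2: window = (10)
n=3: window = (7)
n=4: window = (6)
n=5: window = (2)
window at n=5 equals window at n=0 → period = 5

5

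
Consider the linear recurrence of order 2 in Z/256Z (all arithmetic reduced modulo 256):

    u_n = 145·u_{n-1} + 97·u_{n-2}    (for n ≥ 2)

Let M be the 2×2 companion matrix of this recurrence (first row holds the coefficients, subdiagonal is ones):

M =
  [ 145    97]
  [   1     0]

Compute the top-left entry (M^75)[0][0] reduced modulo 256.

99

(M^75)[0][0] is the top entry after applying M 75 times to the unit state (1, 0). Equivalently it is h_{76} for the auxiliary sequence (h_n) obeying the same recurrence with h_1 = 1 and h_i = 0 for 0 ≤ i < 1:
h_2 = 145·1 + 97·0 = 145
h_3 = 145·145 + 97·1 = 130
h_4 = 145·130 + 97·145 = 147
h_5 = 145·147 + 97·130 = 133
h_6 = 145·133 + 97·147 = 8
h_7 = 145·8 + 97·133 = 237
h_8 = 145·237 + 97·8 = 69
h_9 = 145·69 + 97·237 = 226
h_10 = 145·226 + 97·69 = 39
h_11 = 145·39 + 97·226 = 185
h_12 = 145·185 + 97·39 = 144
h_13 = 145·144 + 97·185 = 169
h_14 = 145·169 + 97·144 = 73
h_15 = 145·73 + 97·169 = 98
h_16 = 145·98 + 97·73 = 43
h_17 = 145·43 + 97·98 = 125
h_18 = 145·125 + 97·43 = 24
h_19 = 145·24 + 97·125 = 245
h_20 = 145·245 + 97·24 = 221
h_21 = 145·221 + 97·245 = 2
h_22 = 145·2 + 97·221 = 223
h_23 = 145·223 + 97·2 = 17
h_24 = 145·17 + 97·223 = 32
h_25 = 145·32 + 97·17 = 145
h_26 = 145·145 + 97·32 = 65
h_27 = 145·65 + 97·145 = 194
h_28 = 145·194 + 97·65 = 131
h_29 = 145·131 + 97·194 = 181
h_30 = 145·181 + 97·131 = 40
h_31 = 145·40 + 97·181 = 61
h_32 = 145·61 + 97·40 = 181
h_33 = 145·181 + 97·61 = 162
h_34 = 145·162 + 97·181 = 87
h_35 = 145·87 + 97·162 = 169
h_36 = 145·169 + 97·87 = 176
h_37 = 145·176 + 97·169 = 185
h_38 = 145·185 + 97·176 = 121
h_39 = 145·121 + 97·185 = 162
h_40 = 145·162 + 97·121 = 155
h_41 = 145·155 + 97·162 = 45
h_42 = 145·45 + 97·155 = 56
h_43 = 145·56 + 97·45 = 197
h_44 = 145·197 + 97·56 = 205
h_45 = 145·205 + 97·197 = 194
h_46 = 145·194 + 97·205 = 143
h_47 = 145·143 + 97·194 = 129
h_48 = 145·129 + 97·143 = 64
h_49 = 145·64 + 97·129 = 33
h_50 = 145·33 + 97·64 = 241
h_51 = 145·241 + 97·33 = 2
h_52 = 145·2 + 97·241 = 115
h_53 = 145·115 + 97·2 = 229
h_54 = 145·229 + 97·115 = 72
h_55 = 145·72 + 97·229 = 141
h_56 = 145·141 + 97·72 = 37
h_57 = 145·37 + 97·141 = 98
h_58 = 145·98 + 97·37 = 135
h_59 = 145·135 + 97·98 = 153
h_60 = 145·153 + 97·135 = 208
h_61 = 145·208 + 97·153 = 201
h_62 = 145·201 + 97·208 = 169
h_63 = 145·169 + 97·201 = 226
h_64 = 145·226 + 97·169 = 11
h_65 = 145·11 + 97·226 = 221
h_66 = 145·221 + 97·11 = 88
h_67 = 145·88 + 97·221 = 149
h_68 = 145·149 + 97·88 = 189
h_69 = 145·189 + 97·149 = 130
h_70 = 145·130 + 97·189 = 63
h_71 = 145·63 + 97·130 = 241
h_72 = 145·241 + 97·63 = 96
h_73 = 145·96 + 97·241 = 177
h_74 = 145·177 + 97·96 = 161
h_75 = 145·161 + 97·177 = 66
h_76 = 145·66 + 97·161 = 99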